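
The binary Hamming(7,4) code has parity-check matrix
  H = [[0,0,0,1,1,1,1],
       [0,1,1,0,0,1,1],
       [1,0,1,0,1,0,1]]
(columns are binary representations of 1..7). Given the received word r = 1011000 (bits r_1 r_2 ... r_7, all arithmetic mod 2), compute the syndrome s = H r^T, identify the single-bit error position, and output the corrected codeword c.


s = (1, 1, 0)^T, error position = 6, corrected codeword c = 1011010

Compute s = H r^T mod 2 one row at a time:
  s_1 = 1 + 0 + 0 + 0 = 1 ≡ 1 (mod 2).
  s_2 = 0 + 1 + 0 + 0 = 1 ≡ 1 (mod 2).
  s_3 = 1 + 1 + 0 + 0 = 2 ≡ 0 (mod 2).
s = (1, 1, 0)^T — this equals column 6 of H (binary 110), so error is at position 6.
Correct: flip bit 6 of r = 1011000 to get c = 1011010.


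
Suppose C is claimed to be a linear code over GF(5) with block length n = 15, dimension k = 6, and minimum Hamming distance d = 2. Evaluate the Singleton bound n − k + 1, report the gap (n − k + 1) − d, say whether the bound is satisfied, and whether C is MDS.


Singleton RHS = n − k + 1 = 10, slack = 8, bound satisfied, not MDS.

Singleton bound: d ≤ n − k + 1.
Here n = 15, k = 6, so n − k + 1 = 10.
Given d = 2, check d ≤ 10: YES.
Slack = (n − k + 1) − d = 8.
The code is NOT MDS (slack = 8 > 0).
Description: the claimed parameters are [15, 6, 2]_5; such a code would be non-MDS.


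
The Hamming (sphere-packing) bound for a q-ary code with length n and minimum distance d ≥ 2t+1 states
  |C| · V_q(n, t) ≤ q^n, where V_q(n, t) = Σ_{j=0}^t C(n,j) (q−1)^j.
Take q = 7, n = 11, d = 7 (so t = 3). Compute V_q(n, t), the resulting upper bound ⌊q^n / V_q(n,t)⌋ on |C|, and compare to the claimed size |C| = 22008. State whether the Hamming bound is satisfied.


V_q(n, t) = 37687, q^n = 1977326743, Hamming bound = 52467, |C| = 22008 ≤ bound (satisfied).

Step 1: Compute V_q(n, t) = Σ_{j=0}^3 C(n, j) (q−1)^j.
  j = 0: C(11,0)·(6)^0 = 1·1 = 1.
  j = 1: C(11,1)·(6)^1 = 11·6 = 66.
  j = 2: C(11,2)·(6)^2 = 55·36 = 1980.
  j = 3: C(11,3)·(6)^3 = 165·216 = 35640.
  V_q(n, t) = 1 + 66 + 1980 + 35640 = 37687.
Step 2: q^n = 7^11 = 1977326743.
Step 3: Hamming bound ⌊q^n / V_q(n,t)⌋ = ⌊1977326743/37687⌋ = 52467.
Step 4: Compare |C| = 22008 to 52467: satisfied.
The claimed |C| lies below the Hamming bound.


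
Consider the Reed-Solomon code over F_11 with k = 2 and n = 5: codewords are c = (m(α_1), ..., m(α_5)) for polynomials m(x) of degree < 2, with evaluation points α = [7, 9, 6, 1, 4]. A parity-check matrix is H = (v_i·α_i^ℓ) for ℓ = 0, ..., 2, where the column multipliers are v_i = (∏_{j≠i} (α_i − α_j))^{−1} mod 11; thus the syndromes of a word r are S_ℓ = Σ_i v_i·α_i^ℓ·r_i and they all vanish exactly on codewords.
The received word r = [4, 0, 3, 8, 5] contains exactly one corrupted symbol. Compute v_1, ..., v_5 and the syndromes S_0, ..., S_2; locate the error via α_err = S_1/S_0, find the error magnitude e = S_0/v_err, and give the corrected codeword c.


S = (3, 10, 4), error at position 1, error magnitude e = 2, c = [2, 0, 3, 8, 5].

Step 1: column multipliers v_i = (∏_{j≠i}(α_i − α_j))^{−1} mod 11.
  i = 1 (α = 7): (7−9)(7−6)(7−1)(7−4) = (−2)·1·6·3 = −36 ≡ 8, so v_1 = 8^{−1} = 7 (mod 11).
  i = 2 (α = 9): (9−7)(9−6)(9−1)(9−4) = 2·3·8·5 = 240 ≡ 9, so v_2 = 9^{−1} = 5 (mod 11).
  i = 3 (α = 6): (6−7)(6−9)(6−1)(6−4) = (−1)·(−3)·5·2 = 30 ≡ 8, so v_3 = 8^{−1} = 7 (mod 11).
  i = 4 (α = 1): (1−7)(1−9)(1−6)(1−4) = (−6)·(−8)·(−5)·(−3) = 720 ≡ 5, so v_4 = 5^{−1} = 9 (mod 11).
  i = 5 (α = 4): (4−7)(4−9)(4−6)(4−1) = (−3)·(−5)·(−2)·3 = −90 ≡ 9, so v_5 = 9^{−1} = 5 (mod 11).
  v = [7, 5, 7, 9, 5].
Step 2: syndromes of r = [4, 0, 3, 8, 5] (all sums mod 11).
  S_0 = Σ v_i r_i = 7·4 + 5·0 + 7·3 + 9·8 + 5·5 = 146 ≡ 3.
  S_1 = Σ v_i α_i r_i = 7·7·4 + 5·9·0 + 7·6·3 + 9·1·8 + 5·4·5 = 494 ≡ 10.
  α_i^2 mod 11 = [5, 4, 3, 1, 5].
  S_2 = Σ v_i α_i^2 r_i = 7·5·4 + 5·4·0 + 7·3·3 + 9·1·8 + 5·5·5 = 400 ≡ 4.
  S = (3, 10, 4) ≠ 0, so r is not a codeword (an error is present).
Step 3: locate the error. For a single error e at position i, S_ℓ = v_i·e·α_i^ℓ, so α_err = S_1/S_0.
  S_0^{−1} = 3^{−1} = 4 (mod 11), so α_err = 10·4 = 40 ≡ 7 = α_1. Error position i = 1.
  Consistency check: S_2/S_1 = 4·10 = 40 ≡ 7 = α_err ✓ (single-error assumption holds).
Step 4: error magnitude e = S_0/v_1 = S_0·∏_{j≠1}(α_1 − α_j) = 3·8 = 24 ≡ 2 (mod 11).
Step 5: correct position 1: c_1 = r_1 − e = 4 − 2 ≡ 2 (mod 11). Hence c = [2, 0, 3, 8, 5].
  Check: interpolating c through the α_i gives m(x) = 9 + 10·x (degree < 2) with m(α_i) = c_i for every i, so c is indeed a codeword.


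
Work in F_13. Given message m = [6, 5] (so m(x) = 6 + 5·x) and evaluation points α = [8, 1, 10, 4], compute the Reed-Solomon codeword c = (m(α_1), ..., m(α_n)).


c = [7, 11, 4, 0]

Message polynomial: m(x) = 6 + 5·x (mod 13).
For each evaluation point α_i, compute m(α_i) mod 13:
  α_1 = 8: Horner steps 5 → 7, so m(8) = 7.
  α_2 = 1: Horner steps 5 → 11, so m(1) = 11.
  α_3 = 10: Horner steps 5 → 4, so m(10) = 4.
  α_4 = 4: Horner steps 5 → 0, so m(4) = 0.
Codeword c = [7, 11, 4, 0] ∈ F_13^4.


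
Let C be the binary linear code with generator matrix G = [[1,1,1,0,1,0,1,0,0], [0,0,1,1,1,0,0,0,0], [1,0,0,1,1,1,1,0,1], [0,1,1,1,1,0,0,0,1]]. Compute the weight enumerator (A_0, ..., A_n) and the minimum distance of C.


Weight distribution: A_0 = 1, A_2 = 2, A_3 = 2, A_4 = 3, A_5 = 6, A_6 = 2. Minimum distance d = 2.

Enumerate all 2^4 = 16 messages m ∈ F_2^4.
For each, compute codeword c = mG in F_2^9, then tally its weight.
  m = 0000 → c = 000000000, weight = 0.
  m = 1000 → c = 111010100, weight = 5.
  m = 0100 → c = 001110000, weight = 3.
  m = 1100 → c = 110100100, weight = 4.
  m = 0010 → c = 100111101, weight = 6.
  m = 1010 → c = 011101001, weight = 5.
  m = 0110 → c = 101001101, weight = 5.
  m = 1110 → c = 010011001, weight = 4.
  m = 0001 → c = 011110001, weight = 5.
  m = 1001 → c = 100100101, weight = 4.
  m = 0101 → c = 010000001, weight = 2.
  m = 1101 → c = 101010101, weight = 5.
  m = 0011 → c = 111001100, weight = 5.
  m = 1011 → c = 000011000, weight = 2.
  m = 0111 → c = 110111100, weight = 6.
  m = 1111 → c = 001101000, weight = 3.
Tally weights:
  weight 0: 1 codewords.
  weight 2: 2 codewords.
  weight 3: 2 codewords.
  weight 4: 3 codewords.
  weight 5: 6 codewords.
  weight 6: 2 codewords.
Minimum distance d = smallest w > 0 with A_w > 0 = 2.
Sanity: Σ A_w = 16 = 2^4 = 16 ✓.


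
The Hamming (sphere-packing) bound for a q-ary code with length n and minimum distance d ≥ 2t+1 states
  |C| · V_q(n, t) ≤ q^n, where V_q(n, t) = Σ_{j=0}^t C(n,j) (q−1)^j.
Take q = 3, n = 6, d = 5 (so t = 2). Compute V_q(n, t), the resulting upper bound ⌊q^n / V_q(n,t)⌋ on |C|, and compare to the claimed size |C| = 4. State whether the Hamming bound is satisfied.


V_q(n, t) = 73, q^n = 729, Hamming bound = 9, |C| = 4 ≤ bound (satisfied).

Step 1: Compute V_q(n, t) = Σ_{j=0}^2 C(n, j) (q−1)^j.
  j = 0: C(6,0)·(2)^0 = 1·1 = 1.
  j = 1: C(6,1)·(2)^1 = 6·2 = 12.
  j = 2: C(6,2)·(2)^2 = 15·4 = 60.
  V_q(n, t) = 1 + 12 + 60 = 73.
Step 2: q^n = 3^6 = 729.
Step 3: Hamming bound ⌊q^n / V_q(n,t)⌋ = ⌊729/73⌋ = 9.
Step 4: Compare |C| = 4 to 9: satisfied.
The claimed |C| lies below the Hamming bound.


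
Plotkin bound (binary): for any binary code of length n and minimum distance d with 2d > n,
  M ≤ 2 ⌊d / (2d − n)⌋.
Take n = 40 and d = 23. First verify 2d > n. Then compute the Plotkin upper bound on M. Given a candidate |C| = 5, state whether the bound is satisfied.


Plotkin bound M ≤ 6; given |C| = 5 ≤ bound (satisfied).

Check applicability: 2d = 46, n = 40.
2d − n = 6 > 0, so Plotkin applies.
Compute d/(2d−n) = 23/6 ≈ 3.8333.
⌊d/(2d−n)⌋ = 3.
Plotkin bound: M ≤ 2·3 = 6.
Given |C| = 5, check: satisfied.
This |C| is below the Plotkin bound.


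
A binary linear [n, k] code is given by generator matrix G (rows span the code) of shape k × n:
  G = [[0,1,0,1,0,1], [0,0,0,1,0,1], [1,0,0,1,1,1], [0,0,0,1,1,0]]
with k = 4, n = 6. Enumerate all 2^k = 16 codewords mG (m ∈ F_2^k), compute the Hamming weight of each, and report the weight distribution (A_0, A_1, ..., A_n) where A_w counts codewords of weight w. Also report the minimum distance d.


Weight distribution: A_0 = 1, A_1 = 1, A_2 = 6, A_3 = 6, A_4 = 1, A_5 = 1. Minimum distance d = 1.

Enumerate all 2^4 = 16 messages m ∈ F_2^4.
For each, compute codeword c = mG in F_2^6, then tally its weight.
  m = 0000 → c = 000000, weight = 0.
  m = 1000 → c = 010101, weight = 3.
  m = 0100 → c = 000101, weight = 2.
  m = 1100 → c = 010000, weight = 1.
  m = 0010 → c = 100111, weight = 4.
  m = 1010 → c = 110010, weight = 3.
  m = 0110 → c = 100010, weight = 2.
  m = 1110 → c = 110111, weight = 5.
  m = 0001 → c = 000110, weight = 2.
  m = 1001 → c = 010011, weight = 3.
  m = 0101 → c = 000011, weight = 2.
  m = 1101 → c = 010110, weight = 3.
  m = 0011 → c = 100001, weight = 2.
  m = 1011 → c = 110100, weight = 3.
  m = 0111 → c = 100100, weight = 2.
  m = 1111 → c = 110001, weight = 3.
Tally weights:
  weight 0: 1 codewords.
  weight 1: 1 codewords.
  weight 2: 6 codewords.
  weight 3: 6 codewords.
  weight 4: 1 codewords.
  weight 5: 1 codewords.
Minimum distance d = smallest w > 0 with A_w > 0 = 1.
Sanity: Σ A_w = 16 = 2^4 = 16 ✓.


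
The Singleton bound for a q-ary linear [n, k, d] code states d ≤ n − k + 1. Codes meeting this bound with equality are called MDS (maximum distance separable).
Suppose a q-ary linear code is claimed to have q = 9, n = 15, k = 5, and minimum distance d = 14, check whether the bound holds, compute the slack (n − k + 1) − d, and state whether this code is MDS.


Singleton RHS = n − k + 1 = 11, slack = -3, bound violated (no such code; not MDS).

Singleton bound: d ≤ n − k + 1.
Here n = 15, k = 5, so n − k + 1 = 11.
Given d = 14, check d ≤ 11: NO.
Slack = (n − k + 1) − d = -3.
The slack is negative: d = 14 exceeds n − k + 1 = 11 by 3, so the Singleton bound is violated and no linear [15, 5, 14]_9 code can exist. In particular it is not MDS (MDS requires d = n − k + 1 exactly).
Description: the claimed parameters are [15, 5, 14]_9; such a code would be impossible (violates the Singleton bound).


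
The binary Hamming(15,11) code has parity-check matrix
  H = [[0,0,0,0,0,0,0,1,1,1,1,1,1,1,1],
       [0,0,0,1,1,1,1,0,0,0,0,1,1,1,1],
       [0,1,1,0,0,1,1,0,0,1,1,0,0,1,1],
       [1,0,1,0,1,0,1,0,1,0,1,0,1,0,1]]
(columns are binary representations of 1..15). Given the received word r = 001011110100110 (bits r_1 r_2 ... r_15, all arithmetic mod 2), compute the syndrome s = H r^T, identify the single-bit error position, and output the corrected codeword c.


s = (0, 1, 1, 0)^T, error position = 6, corrected codeword c = 001010110100110

Compute s = H r^T mod 2 one row at a time:
  s_1 = 1 + 0 + 1 + 0 + 0 + 1 + 1 + 0 = 4 ≡ 0 (mod 2).
  s_2 = 0 + 1 + 1 + 1 + 0 + 1 + 1 + 0 = 5 ≡ 1 (mod 2).
  s_3 = 0 + 1 + 1 + 1 + 1 + 0 + 1 + 0 = 5 ≡ 1 (mod 2).
  s_4 = 0 + 1 + 1 + 1 + 0 + 0 + 1 + 0 = 4 ≡ 0 (mod 2).
s = (0, 1, 1, 0)^T — this equals column 6 of H (binary 0110), so error is at position 6.
Correct: flip bit 6 of r = 001011110100110 to get c = 001010110100110.


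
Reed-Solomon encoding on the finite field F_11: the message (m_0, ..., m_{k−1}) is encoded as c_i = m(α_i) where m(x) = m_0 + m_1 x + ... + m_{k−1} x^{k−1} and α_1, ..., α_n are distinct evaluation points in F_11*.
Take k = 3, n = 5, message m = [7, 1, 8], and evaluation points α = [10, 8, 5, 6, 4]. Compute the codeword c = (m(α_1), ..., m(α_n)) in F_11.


c = [3, 10, 3, 4, 7]

Message polynomial: m(x) = 7 + 1·x + 8·x^2 (mod 11).
For each evaluation point α_i, compute m(α_i) mod 11:
  α_1 = 10: Horner steps 8 → 4 → 3, so m(10) = 3.
  α_2 = 8: Horner steps 8 → 10 → 10, so m(8) = 10.
  α_3 = 5: Horner steps 8 → 8 → 3, so m(5) = 3.
  α_4 = 6: Horner steps 8 → 5 → 4, so m(6) = 4.
  α_5 = 4: Horner steps 8 → 0 → 7, so m(4) = 7.
Codeword c = [3, 10, 3, 4, 7] ∈ F_11^5.


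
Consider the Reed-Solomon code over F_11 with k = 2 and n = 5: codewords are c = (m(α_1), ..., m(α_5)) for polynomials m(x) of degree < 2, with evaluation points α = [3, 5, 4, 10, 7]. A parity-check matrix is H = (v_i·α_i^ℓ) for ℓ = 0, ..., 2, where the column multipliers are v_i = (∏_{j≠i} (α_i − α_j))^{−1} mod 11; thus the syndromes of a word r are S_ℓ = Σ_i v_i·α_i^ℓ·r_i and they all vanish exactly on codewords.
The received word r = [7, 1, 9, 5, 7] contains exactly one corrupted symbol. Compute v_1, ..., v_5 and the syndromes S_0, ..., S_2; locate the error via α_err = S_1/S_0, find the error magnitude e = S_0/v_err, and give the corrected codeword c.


S = (1, 3, 9), error at position 1, error magnitude e = 1, c = [6, 1, 9, 5, 7].

Step 1: column multipliers v_i = (∏_{j≠i}(α_i − α_j))^{−1} mod 11.
  i = 1 (α = 3): (3−5)(3−4)(3−10)(3−7) = (−2)·(−1)·(−7)·(−4) = 56 ≡ 1, so v_1 = 1^{−1} = 1 (mod 11).
  i = 2 (α = 5): (5−3)(5−4)(5−10)(5−7) = 2·1·(−5)·(−2) = 20 ≡ 9, so v_2 = 9^{−1} = 5 (mod 11).
  i = 3 (α = 4): (4−3)(4−5)(4−10)(4−7) = 1·(−1)·(−6)·(−3) = −18 ≡ 4, so v_3 = 4^{−1} = 3 (mod 11).
  i = 4 (α = 10): (10−3)(10−5)(10−4)(10−7) = 7·5·6·3 = 630 ≡ 3, so v_4 = 3^{−1} = 4 (mod 11).
  i = 5 (α = 7): (7−3)(7−5)(7−4)(7−10) = 4·2·3·(−3) = −72 ≡ 5, so v_5 = 5^{−1} = 9 (mod 11).
  v = [1, 5, 3, 4, 9].
Step 2: syndromes of r = [7, 1, 9, 5, 7] (all sums mod 11).
  S_0 = Σ v_i r_i = 1·7 + 5·1 + 3·9 + 4·5 + 9·7 = 122 ≡ 1.
  S_1 = Σ v_i α_i r_i = 1·3·7 + 5·5·1 + 3·4·9 + 4·10·5 + 9·7·7 = 795 ≡ 3.
  α_i^2 mod 11 = [9, 3, 5, 1, 5].
  S_2 = Σ v_i α_i^2 r_i = 1·9·7 + 5·3·1 + 3·5·9 + 4·1·5 + 9·5·7 = 548 ≡ 9.
  S = (1, 3, 9) ≠ 0, so r is not a codeword (an error is present).
Step 3: locate the error. For a single error e at position i, S_ℓ = v_i·e·α_i^ℓ, so α_err = S_1/S_0.
  S_0^{−1} = 1^{−1} = 1 (mod 11), so α_err = 3·1 = 3 ≡ 3 = α_1. Error position i = 1.
  Consistency check: S_2/S_1 = 9·4 = 36 ≡ 3 = α_err ✓ (single-error assumption holds).
Step 4: error magnitude e = S_0/v_1 = S_0·∏_{j≠1}(α_1 − α_j) = 1·1 = 1 ≡ 1 (mod 11).
Step 5: correct position 1: c_1 = r_1 − e = 7 − 1 ≡ 6 (mod 11). Hence c = [6, 1, 9, 5, 7].
  Check: interpolating c through the α_i gives m(x) = 8 + 3·x (degree < 2) with m(α_i) = c_i for every i, so c is indeed a codeword.


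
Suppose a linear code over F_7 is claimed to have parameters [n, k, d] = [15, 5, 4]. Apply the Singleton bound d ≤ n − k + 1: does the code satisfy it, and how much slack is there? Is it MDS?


Singleton RHS = n − k + 1 = 11, slack = 7, bound satisfied, not MDS.

Singleton bound: d ≤ n − k + 1.
Here n = 15, k = 5, so n − k + 1 = 11.
Given d = 4, check d ≤ 11: YES.
Slack = (n − k + 1) − d = 7.
The code is NOT MDS (slack = 7 > 0).
Description: the claimed parameters are [15, 5, 4]_7; such a code would be non-MDS.


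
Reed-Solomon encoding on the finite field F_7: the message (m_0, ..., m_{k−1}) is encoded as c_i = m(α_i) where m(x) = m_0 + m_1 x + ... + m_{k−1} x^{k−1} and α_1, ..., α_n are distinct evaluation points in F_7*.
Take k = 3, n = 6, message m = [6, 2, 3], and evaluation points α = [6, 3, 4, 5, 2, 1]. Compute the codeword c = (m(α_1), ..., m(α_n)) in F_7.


c = [0, 4, 6, 0, 1, 4]

Message polynomial: m(x) = 6 + 2·x + 3·x^2 (mod 7).
For each evaluation point α_i, compute m(α_i) mod 7:
  α_1 = 6: Horner steps 3 → 6 → 0, so m(6) = 0.
  α_2 = 3: Horner steps 3 → 4 → 4, so m(3) = 4.
  α_3 = 4: Horner steps 3 → 0 → 6, so m(4) = 6.
  α_4 = 5: Horner steps 3 → 3 → 0, so m(5) = 0.
  α_5 = 2: Horner steps 3 → 1 → 1, so m(2) = 1.
  α_6 = 1: Horner steps 3 → 5 → 4, so m(1) = 4.
Codeword c = [0, 4, 6, 0, 1, 4] ∈ F_7^6.


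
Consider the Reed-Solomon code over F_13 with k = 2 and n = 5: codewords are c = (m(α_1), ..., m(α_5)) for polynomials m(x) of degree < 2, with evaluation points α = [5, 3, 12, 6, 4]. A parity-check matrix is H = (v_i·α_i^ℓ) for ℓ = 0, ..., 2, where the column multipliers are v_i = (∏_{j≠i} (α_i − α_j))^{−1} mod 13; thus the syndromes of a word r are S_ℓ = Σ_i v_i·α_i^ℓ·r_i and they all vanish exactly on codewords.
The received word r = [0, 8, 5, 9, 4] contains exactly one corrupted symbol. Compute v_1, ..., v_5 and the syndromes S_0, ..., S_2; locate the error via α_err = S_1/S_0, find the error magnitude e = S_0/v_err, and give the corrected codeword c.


S = (9, 4, 9), error at position 3, error magnitude e = 7, c = [0, 8, 11, 9, 4].

Step 1: column multipliers v_i = (∏_{j≠i}(α_i − α_j))^{−1} mod 13.
  i = 1 (α = 5): (5−3)(5−12)(5−6)(5−4) = 2·(−7)·(−1)·1 = 14 ≡ 1, so v_1 = 1^{−1} = 1 (mod 13).
  i = 2 (α = 3): (3−5)(3−12)(3−6)(3−4) = (−2)·(−9)·(−3)·(−1) = 54 ≡ 2, so v_2 = 2^{−1} = 7 (mod 13).
  i = 3 (α = 12): (12−5)(12−3)(12−6)(12−4) = 7·9·6·8 = 3024 ≡ 8, so v_3 = 8^{−1} = 5 (mod 13).
  i = 4 (α = 6): (6−5)(6−3)(6−12)(6−4) = 1·3·(−6)·2 = −36 ≡ 3, so v_4 = 3^{−1} = 9 (mod 13).
  i = 5 (α = 4): (4−5)(4−3)(4−12)(4−6) = (−1)·1·(−8)·(−2) = −16 ≡ 10, so v_5 = 10^{−1} = 4 (mod 13).
  v = [1, 7, 5, 9, 4].
Step 2: syndromes of r = [0, 8, 5, 9, 4] (all sums mod 13).
  S_0 = Σ v_i r_i = 1·0 + 7·8 + 5·5 + 9·9 + 4·4 = 178 ≡ 9.
  S_1 = Σ v_i α_i r_i = 1·5·0 + 7·3·8 + 5·12·5 + 9·6·9 + 4·4·4 = 1018 ≡ 4.
  α_i^2 mod 13 = [12, 9, 1, 10, 3].
  S_2 = Σ v_i α_i^2 r_i = 1·12·0 + 7·9·8 + 5·1·5 + 9·10·9 + 4·3·4 = 1387 ≡ 9.
  S = (9, 4, 9) ≠ 0, so r is not a codeword (an error is present).
Step 3: locate the error. For a single error e at position i, S_ℓ = v_i·e·α_i^ℓ, so α_err = S_1/S_0.
  S_0^{−1} = 9^{−1} = 3 (mod 13), so α_err = 4·3 = 12 ≡ 12 = α_3. Error position i = 3.
  Consistency check: S_2/S_1 = 9·10 = 90 ≡ 12 = α_err ✓ (single-error assumption holds).
Step 4: error magnitude e = S_0/v_3 = S_0·∏_{j≠3}(α_3 − α_j) = 9·8 = 72 ≡ 7 (mod 13).
Step 5: correct position 3: c_3 = r_3 − e = 5 − 7 ≡ 11 (mod 13). Hence c = [0, 8, 11, 9, 4].
  Check: interpolating c through the α_i gives m(x) = 7 + 9·x (degree < 2) with m(α_i) = c_i for every i, so c is indeed a codeword.


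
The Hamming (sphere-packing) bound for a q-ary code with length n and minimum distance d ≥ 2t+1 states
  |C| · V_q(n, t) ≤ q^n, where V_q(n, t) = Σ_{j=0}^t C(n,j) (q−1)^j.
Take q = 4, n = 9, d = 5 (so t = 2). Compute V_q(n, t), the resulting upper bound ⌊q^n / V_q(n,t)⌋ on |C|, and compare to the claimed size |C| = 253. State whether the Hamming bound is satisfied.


V_q(n, t) = 352, q^n = 262144, Hamming bound = 744, |C| = 253 ≤ bound (satisfied).

Step 1: Compute V_q(n, t) = Σ_{j=0}^2 C(n, j) (q−1)^j.
  j = 0: C(9,0)·(3)^0 = 1·1 = 1.
  j = 1: C(9,1)·(3)^1 = 9·3 = 27.
  j = 2: C(9,2)·(3)^2 = 36·9 = 324.
  V_q(n, t) = 1 + 27 + 324 = 352.
Step 2: q^n = 4^9 = 262144.
Step 3: Hamming bound ⌊q^n / V_q(n,t)⌋ = ⌊262144/352⌋ = 744.
Step 4: Compare |C| = 253 to 744: satisfied.
The claimed |C| lies below the Hamming bound.


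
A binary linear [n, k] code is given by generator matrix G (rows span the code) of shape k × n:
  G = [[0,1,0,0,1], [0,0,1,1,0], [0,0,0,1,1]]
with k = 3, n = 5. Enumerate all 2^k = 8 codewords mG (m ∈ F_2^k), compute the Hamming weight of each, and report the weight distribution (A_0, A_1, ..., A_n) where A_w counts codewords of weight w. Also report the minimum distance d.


Weight distribution: A_0 = 1, A_2 = 6, A_4 = 1. Minimum distance d = 2.

Enumerate all 2^3 = 8 messages m ∈ F_2^3.
For each, compute codeword c = mG in F_2^5, then tally its weight.
  m = 000 → c = 00000, weight = 0.
  m = 100 → c = 01001, weight = 2.
  m = 010 → c = 00110, weight = 2.
  m = 110 → c = 01111, weight = 4.
  m = 001 → c = 00011, weight = 2.
  m = 101 → c = 01010, weight = 2.
  m = 011 → c = 00101, weight = 2.
  m = 111 → c = 01100, weight = 2.
Tally weights:
  weight 0: 1 codewords.
  weight 2: 6 codewords.
  weight 4: 1 codewords.
Minimum distance d = smallest w > 0 with A_w > 0 = 2.
Sanity: Σ A_w = 8 = 2^3 = 8 ✓.


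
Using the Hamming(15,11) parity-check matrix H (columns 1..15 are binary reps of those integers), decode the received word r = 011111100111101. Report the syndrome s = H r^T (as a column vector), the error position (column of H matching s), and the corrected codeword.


s = (1, 1, 1, 0)^T, error position = 14, corrected codeword c = 011111100111111

Compute s = H r^T mod 2 one row at a time:
  s_1 = 0 + 0 + 1 + 1 + 1 + 1 + 0 + 1 = 5 ≡ 1 (mod 2).
  s_2 = 1 + 1 + 1 + 1 + 1 + 1 + 0 + 1 = 7 ≡ 1 (mod 2).
  s_3 = 1 + 1 + 1 + 1 + 1 + 1 + 0 + 1 = 7 ≡ 1 (mod 2).
  s_4 = 0 + 1 + 1 + 1 + 0 + 1 + 1 + 1 = 6 ≡ 0 (mod 2).
s = (1, 1, 1, 0)^T — this equals column 14 of H (binary 1110), so error is at position 14.
Correct: flip bit 14 of r = 011111100111101 to get c = 011111100111111.


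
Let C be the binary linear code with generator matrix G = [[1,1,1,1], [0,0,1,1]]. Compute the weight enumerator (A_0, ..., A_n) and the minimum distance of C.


Weight distribution: A_0 = 1, A_2 = 2, A_4 = 1. Minimum distance d = 2.

Enumerate all 2^2 = 4 messages m ∈ F_2^2.
For each, compute codeword c = mG in F_2^4, then tally its weight.
  m = 00 → c = 0000, weight = 0.
  m = 10 → c = 1111, weight = 4.
  m = 01 → c = 0011, weight = 2.
  m = 11 → c = 1100, weight = 2.
Tally weights:
  weight 0: 1 codewords.
  weight 2: 2 codewords.
  weight 4: 1 codewords.
Minimum distance d = smallest w > 0 with A_w > 0 = 2.
Sanity: Σ A_w = 4 = 2^2 = 4 ✓.


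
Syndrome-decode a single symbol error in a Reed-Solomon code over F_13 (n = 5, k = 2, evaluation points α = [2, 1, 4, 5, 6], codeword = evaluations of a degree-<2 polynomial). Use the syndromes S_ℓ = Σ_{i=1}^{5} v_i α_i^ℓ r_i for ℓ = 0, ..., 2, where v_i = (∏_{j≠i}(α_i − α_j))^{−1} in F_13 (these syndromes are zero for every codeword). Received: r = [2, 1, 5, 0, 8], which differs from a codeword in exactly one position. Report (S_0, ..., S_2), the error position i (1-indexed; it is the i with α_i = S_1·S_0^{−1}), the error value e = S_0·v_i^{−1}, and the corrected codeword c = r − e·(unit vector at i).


S = (9, 9, 9), error at position 2, error magnitude e = 7, c = [2, 7, 5, 0, 8].

Step 1: column multipliers v_i = (∏_{j≠i}(α_i − α_j))^{−1} mod 13.
  i = 1 (α = 2): (2−1)(2−4)(2−5)(2−6) = 1·(−2)·(−3)·(−4) = −24 ≡ 2, so v_1 = 2^{−1} = 7 (mod 13).
  i = 2 (α = 1): (1−2)(1−4)(1−5)(1−6) = (−1)·(−3)·(−4)·(−5) = 60 ≡ 8, so v_2 = 8^{−1} = 5 (mod 13).
  i = 3 (α = 4): (4−2)(4−1)(4−5)(4−6) = 2·3·(−1)·(−2) = 12 ≡ 12, so v_3 = 12^{−1} = 12 (mod 13).
  i = 4 (α = 5): (5−2)(5−1)(5−4)(5−6) = 3·4·1·(−1) = −12 ≡ 1, so v_4 = 1^{−1} = 1 (mod 13).
  i = 5 (α = 6): (6−2)(6−1)(6−4)(6−5) = 4·5·2·1 = 40 ≡ 1, so v_5 = 1^{−1} = 1 (mod 13).
  v = [7, 5, 12, 1, 1].
Step 2: syndromes of r = [2, 1, 5, 0, 8] (all sums mod 13).
  S_0 = Σ v_i r_i = 7·2 + 5·1 + 12·5 + 1·0 + 1·8 = 87 ≡ 9.
  S_1 = Σ v_i α_i r_i = 7·2·2 + 5·1·1 + 12·4·5 + 1·5·0 + 1·6·8 = 321 ≡ 9.
  α_i^2 mod 13 = [4, 1, 3, 12, 10].
  S_2 = Σ v_i α_i^2 r_i = 7·4·2 + 5·1·1 + 12·3·5 + 1·12·0 + 1·10·8 = 321 ≡ 9.
  S = (9, 9, 9) ≠ 0, so r is not a codeword (an error is present).
Step 3: locate the error. For a single error e at position i, S_ℓ = v_i·e·α_i^ℓ, so α_err = S_1/S_0.
  S_0^{−1} = 9^{−1} = 3 (mod 13), so α_err = 9·3 = 27 ≡ 1 = α_2. Error position i = 2.
  Consistency check: S_2/S_1 = 9·3 = 27 ≡ 1 = α_err ✓ (single-error assumption holds).
Step 4: error magnitude e = S_0/v_2 = S_0·∏_{j≠2}(α_2 − α_j) = 9·8 = 72 ≡ 7 (mod 13).
Step 5: correct position 2: c_2 = r_2 − e = 1 − 7 ≡ 7 (mod 13). Hence c = [2, 7, 5, 0, 8].
  Check: interpolating c through the α_i gives m(x) = 12 + 8·x (degree < 2) with m(α_i) = c_i for every i, so c is indeed a codeword.


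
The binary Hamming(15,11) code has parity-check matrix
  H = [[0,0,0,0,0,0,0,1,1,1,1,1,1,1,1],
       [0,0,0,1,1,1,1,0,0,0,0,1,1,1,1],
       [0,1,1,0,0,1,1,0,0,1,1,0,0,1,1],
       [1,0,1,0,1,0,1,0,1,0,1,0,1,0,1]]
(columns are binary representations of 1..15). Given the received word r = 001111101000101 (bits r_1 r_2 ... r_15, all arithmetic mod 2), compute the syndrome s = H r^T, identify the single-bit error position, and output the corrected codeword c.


s = (1, 0, 0, 0)^T, error position = 8, corrected codeword c = 001111111000101

Compute s = H r^T mod 2 one row at a time:
  s_1 = 0 + 1 + 0 + 0 + 0 + 1 + 0 + 1 = 3 ≡ 1 (mod 2).
  s_2 = 1 + 1 + 1 + 1 + 0 + 1 + 0 + 1 = 6 ≡ 0 (mod 2).
  s_3 = 0 + 1 + 1 + 1 + 0 + 0 + 0 + 1 = 4 ≡ 0 (mod 2).
  s_4 = 0 + 1 + 1 + 1 + 1 + 0 + 1 + 1 = 6 ≡ 0 (mod 2).
s = (1, 0, 0, 0)^T — this equals column 8 of H (binary 1000), so error is at position 8.
Correct: flip bit 8 of r = 001111101000101 to get c = 001111111000101.


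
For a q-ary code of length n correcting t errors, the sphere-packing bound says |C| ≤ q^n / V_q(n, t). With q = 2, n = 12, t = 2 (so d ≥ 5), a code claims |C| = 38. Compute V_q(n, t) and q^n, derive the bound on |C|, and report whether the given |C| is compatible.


V_q(n, t) = 79, q^n = 4096, Hamming bound = 51, |C| = 38 ≤ bound (satisfied).

Step 1: Compute V_q(n, t) = Σ_{j=0}^2 C(n, j) (q−1)^j.
  j = 0: C(12,0)·(1)^0 = 1·1 = 1.
  j = 1: C(12,1)·(1)^1 = 12·1 = 12.
  j = 2: C(12,2)·(1)^2 = 66·1 = 66.
  V_q(n, t) = 1 + 12 + 66 = 79.
Step 2: q^n = 2^12 = 4096.
Step 3: Hamming bound ⌊q^n / V_q(n,t)⌋ = ⌊4096/79⌋ = 51.
Step 4: Compare |C| = 38 to 51: satisfied.
The claimed |C| lies below the Hamming bound.


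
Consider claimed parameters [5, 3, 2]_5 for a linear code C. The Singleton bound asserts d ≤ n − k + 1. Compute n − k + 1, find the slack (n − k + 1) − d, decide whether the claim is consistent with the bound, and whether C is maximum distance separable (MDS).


Singleton RHS = n − k + 1 = 3, slack = 1, bound satisfied, not MDS.

Singleton bound: d ≤ n − k + 1.
Here n = 5, k = 3, so n − k + 1 = 3.
Given d = 2, check d ≤ 3: YES.
Slack = (n − k + 1) − d = 1.
The code is NOT MDS (slack = 1 > 0).
Description: the claimed parameters are [5, 3, 2]_5; such a code would be non-MDS.


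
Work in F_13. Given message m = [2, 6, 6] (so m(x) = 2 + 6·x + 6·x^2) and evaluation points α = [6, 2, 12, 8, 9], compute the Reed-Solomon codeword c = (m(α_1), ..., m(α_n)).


c = [7, 12, 2, 5, 9]

Message polynomial: m(x) = 2 + 6·x + 6·x^2 (mod 13).
For each evaluation point α_i, compute m(α_i) mod 13:
  α_1 = 6: Horner steps 6 → 3 → 7, so m(6) = 7.
  α_2 = 2: Horner steps 6 → 5 → 12, so m(2) = 12.
  α_3 = 12: Horner steps 6 → 0 → 2, so m(12) = 2.
  α_4 = 8: Horner steps 6 → 2 → 5, so m(8) = 5.
  α_5 = 9: Horner steps 6 → 8 → 9, so m(9) = 9.
Codeword c = [7, 12, 2, 5, 9] ∈ F_13^5.


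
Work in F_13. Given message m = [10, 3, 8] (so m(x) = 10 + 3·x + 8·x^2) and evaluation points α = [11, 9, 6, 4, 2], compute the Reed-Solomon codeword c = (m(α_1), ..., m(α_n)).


c = [10, 9, 4, 7, 9]

Message polynomial: m(x) = 10 + 3·x + 8·x^2 (mod 13).
For each evaluation point α_i, compute m(α_i) mod 13:
  α_1 = 11: Horner steps 8 → 0 → 10, so m(11) = 10.
  α_2 = 9: Horner steps 8 → 10 → 9, so m(9) = 9.
  α_3 = 6: Horner steps 8 → 12 → 4, so m(6) = 4.
  α_4 = 4: Horner steps 8 → 9 → 7, so m(4) = 7.
  α_5 = 2: Horner steps 8 → 6 → 9, so m(2) = 9.
Codeword c = [10, 9, 4, 7, 9] ∈ F_13^5.


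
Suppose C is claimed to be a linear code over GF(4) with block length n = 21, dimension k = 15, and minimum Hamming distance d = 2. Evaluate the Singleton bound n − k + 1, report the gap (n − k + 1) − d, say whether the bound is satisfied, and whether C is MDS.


Singleton RHS = n − k + 1 = 7, slack = 5, bound satisfied, not MDS.

Singleton bound: d ≤ n − k + 1.
Here n = 21, k = 15, so n − k + 1 = 7.
Given d = 2, check d ≤ 7: YES.
Slack = (n − k + 1) − d = 5.
The code is NOT MDS (slack = 5 > 0).
Description: the claimed parameters are [21, 15, 2]_4; such a code would be non-MDS.


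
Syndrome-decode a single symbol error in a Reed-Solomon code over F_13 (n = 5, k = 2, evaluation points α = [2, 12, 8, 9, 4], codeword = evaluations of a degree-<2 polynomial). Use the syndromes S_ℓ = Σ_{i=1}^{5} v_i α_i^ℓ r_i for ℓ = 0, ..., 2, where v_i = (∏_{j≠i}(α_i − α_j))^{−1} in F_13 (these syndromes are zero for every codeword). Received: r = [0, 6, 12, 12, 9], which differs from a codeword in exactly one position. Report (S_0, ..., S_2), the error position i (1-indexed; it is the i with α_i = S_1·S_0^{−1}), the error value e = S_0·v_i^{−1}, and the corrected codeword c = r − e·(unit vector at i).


S = (10, 2, 3), error at position 3, error magnitude e = 11, c = [0, 6, 1, 12, 9].

Step 1: column multipliers v_i = (∏_{j≠i}(α_i − α_j))^{−1} mod 13.
  i = 1 (α = 2): (2−12)(2−8)(2−9)(2−4) = (−10)·(−6)·(−7)·(−2) = 840 ≡ 8, so v_1 = 8^{−1} = 5 (mod 13).
  i = 2 (α = 12): (12−2)(12−8)(12−9)(12−4) = 10·4·3·8 = 960 ≡ 11, so v_2 = 11^{−1} = 6 (mod 13).
  i = 3 (α = 8): (8−2)(8−12)(8−9)(8−4) = 6·(−4)·(−1)·4 = 96 ≡ 5, so v_3 = 5^{−1} = 8 (mod 13).
  i = 4 (α = 9): (9−2)(9−12)(9−8)(9−4) = 7·(−3)·1·5 = −105 ≡ 12, so v_4 = 12^{−1} = 12 (mod 13).
  i = 5 (α = 4): (4−2)(4−12)(4−8)(4−9) = 2·(−8)·(−4)·(−5) = −320 ≡ 5, so v_5 = 5^{−1} = 8 (mod 13).
  v = [5, 6, 8, 12, 8].
Step 2: syndromes of r = [0, 6, 12, 12, 9] (all sums mod 13).
  S_0 = Σ v_i r_i = 5·0 + 6·6 + 8·12 + 12·12 + 8·9 = 348 ≡ 10.
  S_1 = Σ v_i α_i r_i = 5·2·0 + 6·12·6 + 8·8·12 + 12·9·12 + 8·4·9 = 2784 ≡ 2.
  α_i^2 mod 13 = [4, 1, 12, 3, 3].
  S_2 = Σ v_i α_i^2 r_i = 5·4·0 + 6·1·6 + 8·12·12 + 12·3·12 + 8·3·9 = 1836 ≡ 3.
  S = (10, 2, 3) ≠ 0, so r is not a codeword (an error is present).
Step 3: locate the error. For a single error e at position i, S_ℓ = v_i·e·α_i^ℓ, so α_err = S_1/S_0.
  S_0^{−1} = 10^{−1} = 4 (mod 13), so α_err = 2·4 = 8 ≡ 8 = α_3. Error position i = 3.
  Consistency check: S_2/S_1 = 3·7 = 21 ≡ 8 = α_err ✓ (single-error assumption holds).
Step 4: error magnitude e = S_0/v_3 = S_0·∏_{j≠3}(α_3 − α_j) = 10·5 = 50 ≡ 11 (mod 13).
Step 5: correct position 3: c_3 = r_3 − e = 12 − 11 ≡ 1 (mod 13). Hence c = [0, 6, 1, 12, 9].
  Check: interpolating c through the α_i gives m(x) = 4 + 11·x (degree < 2) with m(α_i) = c_i for every i, so c is indeed a codeword.


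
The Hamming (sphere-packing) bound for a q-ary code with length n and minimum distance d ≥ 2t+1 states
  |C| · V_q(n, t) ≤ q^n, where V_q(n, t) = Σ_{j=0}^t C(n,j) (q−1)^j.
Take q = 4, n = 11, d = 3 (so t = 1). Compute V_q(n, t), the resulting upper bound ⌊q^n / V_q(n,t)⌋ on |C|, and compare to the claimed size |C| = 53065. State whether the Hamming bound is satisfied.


V_q(n, t) = 34, q^n = 4194304, Hamming bound = 123361, |C| = 53065 ≤ bound (satisfied).

Step 1: Compute V_q(n, t) = Σ_{j=0}^1 C(n, j) (q−1)^j.
  j = 0: C(11,0)·(3)^0 = 1·1 = 1.
  j = 1: C(11,1)·(3)^1 = 11·3 = 33.
  V_q(n, t) = 1 + 33 = 34.
Step 2: q^n = 4^11 = 4194304.
Step 3: Hamming bound ⌊q^n / V_q(n,t)⌋ = ⌊4194304/34⌋ = 123361.
Step 4: Compare |C| = 53065 to 123361: satisfied.
The claimed |C| lies below the Hamming bound.


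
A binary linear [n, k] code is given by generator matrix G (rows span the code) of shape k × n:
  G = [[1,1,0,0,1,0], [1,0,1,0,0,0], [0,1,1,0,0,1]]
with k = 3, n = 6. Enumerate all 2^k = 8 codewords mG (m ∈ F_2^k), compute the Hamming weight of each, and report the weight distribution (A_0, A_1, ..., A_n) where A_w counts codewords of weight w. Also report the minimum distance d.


Weight distribution: A_0 = 1, A_2 = 2, A_3 = 4, A_4 = 1. Minimum distance d = 2.

Enumerate all 2^3 = 8 messages m ∈ F_2^3.
For each, compute codeword c = mG in F_2^6, then tally its weight.
  m = 000 → c = 000000, weight = 0.
  m = 100 → c = 110010, weight = 3.
  m = 010 → c = 101000, weight = 2.
  m = 110 → c = 011010, weight = 3.
  m = 001 → c = 011001, weight = 3.
  m = 101 → c = 101011, weight = 4.
  m = 011 → c = 110001, weight = 3.
  m = 111 → c = 000011, weight = 2.
Tally weights:
  weight 0: 1 codewords.
  weight 2: 2 codewords.
  weight 3: 4 codewords.
  weight 4: 1 codewords.
Minimum distance d = smallest w > 0 with A_w > 0 = 2.
Sanity: Σ A_w = 8 = 2^3 = 8 ✓.


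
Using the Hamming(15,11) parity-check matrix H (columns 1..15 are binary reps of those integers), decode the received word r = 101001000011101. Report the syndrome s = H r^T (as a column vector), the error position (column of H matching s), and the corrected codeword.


s = (0, 0, 0, 1)^T, error position = 1, corrected codeword c = 001001000011101

Compute s = H r^T mod 2 one row at a time:
  s_1 = 0 + 0 + 0 + 1 + 1 + 1 + 0 + 1 = 4 ≡ 0 (mod 2).
  s_2 = 0 + 0 + 1 + 0 + 1 + 1 + 0 + 1 = 4 ≡ 0 (mod 2).
  s_3 = 0 + 1 + 1 + 0 + 0 + 1 + 0 + 1 = 4 ≡ 0 (mod 2).
  s_4 = 1 + 1 + 0 + 0 + 0 + 1 + 1 + 1 = 5 ≡ 1 (mod 2).
s = (0, 0, 0, 1)^T — this equals column 1 of H (binary 0001), so error is at position 1.
Correct: flip bit 1 of r = 101001000011101 to get c = 001001000011101.


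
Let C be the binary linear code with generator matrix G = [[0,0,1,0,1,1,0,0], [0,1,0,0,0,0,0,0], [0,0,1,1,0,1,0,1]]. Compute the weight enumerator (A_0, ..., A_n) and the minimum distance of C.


Weight distribution: A_0 = 1, A_1 = 1, A_3 = 2, A_4 = 3, A_5 = 1. Minimum distance d = 1.

Enumerate all 2^3 = 8 messages m ∈ F_2^3.
For each, compute codeword c = mG in F_2^8, then tally its weight.
  m = 000 → c = 00000000, weight = 0.
  m = 100 → c = 00101100, weight = 3.
  m = 010 → c = 01000000, weight = 1.
  m = 110 → c = 01101100, weight = 4.
  m = 001 → c = 00110101, weight = 4.
  m = 101 → c = 00011001, weight = 3.
  m = 011 → c = 01110101, weight = 5.
  m = 111 → c = 01011001, weight = 4.
Tally weights:
  weight 0: 1 codewords.
  weight 1: 1 codewords.
  weight 3: 2 codewords.
  weight 4: 3 codewords.
  weight 5: 1 codewords.
Minimum distance d = smallest w > 0 with A_w > 0 = 1.
Sanity: Σ A_w = 8 = 2^3 = 8 ✓.


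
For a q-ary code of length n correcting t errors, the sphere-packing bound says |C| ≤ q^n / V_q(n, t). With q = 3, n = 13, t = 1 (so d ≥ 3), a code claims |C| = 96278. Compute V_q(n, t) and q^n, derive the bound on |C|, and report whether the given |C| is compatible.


V_q(n, t) = 27, q^n = 1594323, Hamming bound = 59049, |C| = 96278 > bound (violated).

Step 1: Compute V_q(n, t) = Σ_{j=0}^1 C(n, j) (q−1)^j.
  j = 0: C(13,0)·(2)^0 = 1·1 = 1.
  j = 1: C(13,1)·(2)^1 = 13·2 = 26.
  V_q(n, t) = 1 + 26 = 27.
Step 2: q^n = 3^13 = 1594323.
Step 3: Hamming bound ⌊q^n / V_q(n,t)⌋ = ⌊1594323/27⌋ = 59049.
Step 4: Compare |C| = 96278 to 59049: violated.
The claimed |C| lies above the Hamming bound, so no 3-ary code of length 13 with d ≥ 3 can have 96278 codewords.


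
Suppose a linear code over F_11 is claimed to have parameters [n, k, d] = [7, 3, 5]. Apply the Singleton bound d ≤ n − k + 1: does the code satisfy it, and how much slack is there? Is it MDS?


Singleton RHS = n − k + 1 = 5, slack = 0, bound satisfied, MDS.

Singleton bound: d ≤ n − k + 1.
Here n = 7, k = 3, so n − k + 1 = 5.
Given d = 5, check d ≤ 5: YES.
Slack = (n − k + 1) − d = 0.
The code is MDS (slack = 0).
Description: the claimed parameters are [7, 3, 5]_11; such a code would be MDS (meets Singleton bound).


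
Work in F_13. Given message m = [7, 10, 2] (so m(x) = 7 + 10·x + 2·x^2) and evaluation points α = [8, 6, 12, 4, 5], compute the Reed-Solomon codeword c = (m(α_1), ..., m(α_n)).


c = [7, 9, 12, 1, 3]

Message polynomial: m(x) = 7 + 10·x + 2·x^2 (mod 13).
For each evaluation point α_i, compute m(α_i) mod 13:
  α_1 = 8: Horner steps 2 → 0 → 7, so m(8) = 7.
  α_2 = 6: Horner steps 2 → 9 → 9, so m(6) = 9.
  α_3 = 12: Horner steps 2 → 8 → 12, so m(12) = 12.
  α_4 = 4: Horner steps 2 → 5 → 1, so m(4) = 1.
  α_5 = 5: Horner steps 2 → 7 → 3, so m(5) = 3.
Codeword c = [7, 9, 12, 1, 3] ∈ F_13^5.


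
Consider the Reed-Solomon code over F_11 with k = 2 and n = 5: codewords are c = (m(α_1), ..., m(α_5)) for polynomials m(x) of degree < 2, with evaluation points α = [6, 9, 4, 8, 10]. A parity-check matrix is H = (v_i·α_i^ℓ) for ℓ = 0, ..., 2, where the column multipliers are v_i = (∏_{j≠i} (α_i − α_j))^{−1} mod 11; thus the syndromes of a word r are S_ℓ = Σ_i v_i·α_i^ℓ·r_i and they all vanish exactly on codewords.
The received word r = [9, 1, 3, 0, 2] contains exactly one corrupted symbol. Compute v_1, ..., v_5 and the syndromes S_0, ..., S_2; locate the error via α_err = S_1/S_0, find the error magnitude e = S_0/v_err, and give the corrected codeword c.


S = (2, 8, 10), error at position 3, error magnitude e = 7, c = [9, 1, 7, 0, 2].

Step 1: column multipliers v_i = (∏_{j≠i}(α_i − α_j))^{−1} mod 11.
  i = 1 (α = 6): (6−9)(6−4)(6−8)(6−10) = (−3)·2·(−2)·(−4) = −48 ≡ 7, so v_1 = 7^{−1} = 8 (mod 11).
  i = 2 (α = 9): (9−6)(9−4)(9−8)(9−10) = 3·5·1·(−1) = −15 ≡ 7, so v_2 = 7^{−1} = 8 (mod 11).
  i = 3 (α = 4): (4−6)(4−9)(4−8)(4−10) = (−2)·(−5)·(−4)·(−6) = 240 ≡ 9, so v_3 = 9^{−1} = 5 (mod 11).
  i = 4 (α = 8): (8−6)(8−9)(8−4)(8−10) = 2·(−1)·4·(−2) = 16 ≡ 5, so v_4 = 5^{−1} = 9 (mod 11).
  i = 5 (α = 10): (10−6)(10−9)(10−4)(10−8) = 4·1·6·2 = 48 ≡ 4, so v_5 = 4^{−1} = 3 (mod 11).
  v = [8, 8, 5, 9, 3].
Step 2: syndromes of r = [9, 1, 3, 0, 2] (all sums mod 11).
  S_0 = Σ v_i r_i = 8·9 + 8·1 + 5·3 + 9·0 + 3·2 = 101 ≡ 2.
  S_1 = Σ v_i α_i r_i = 8·6·9 + 8·9·1 + 5·4·3 + 9·8·0 + 3·10·2 = 624 ≡ 8.
  α_i^2 mod 11 = [3, 4, 5, 9, 1].
  S_2 = Σ v_i α_i^2 r_i = 8·3·9 + 8·4·1 + 5·5·3 + 9·9·0 + 3·1·2 = 329 ≡ 10.
  S = (2, 8, 10) ≠ 0, so r is not a codeword (an error is present).
Step 3: locate the error. For a single error e at position i, S_ℓ = v_i·e·α_i^ℓ, so α_err = S_1/S_0.
  S_0^{−1} = 2^{−1} = 6 (mod 11), so α_err = 8·6 = 48 ≡ 4 = α_3. Error position i = 3.
  Consistency check: S_2/S_1 = 10·7 = 70 ≡ 4 = α_err ✓ (single-error assumption holds).
Step 4: error magnitude e = S_0/v_3 = S_0·∏_{j≠3}(α_3 − α_j) = 2·9 = 18 ≡ 7 (mod 11).
Step 5: correct position 3: c_3 = r_3 − e = 3 − 7 ≡ 7 (mod 11). Hence c = [9, 1, 7, 0, 2].
  Check: interpolating c through the α_i gives m(x) = 3 + 1·x (degree < 2) with m(α_i) = c_i for every i, so c is indeed a codeword.


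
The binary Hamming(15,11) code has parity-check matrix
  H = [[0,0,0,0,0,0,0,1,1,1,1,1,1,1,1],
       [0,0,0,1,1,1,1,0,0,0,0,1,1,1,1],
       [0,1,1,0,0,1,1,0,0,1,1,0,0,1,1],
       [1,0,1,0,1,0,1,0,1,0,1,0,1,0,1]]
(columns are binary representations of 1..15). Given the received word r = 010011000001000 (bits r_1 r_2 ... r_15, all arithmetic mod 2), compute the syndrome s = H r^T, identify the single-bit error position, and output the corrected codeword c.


s = (1, 1, 0, 1)^T, error position = 13, corrected codeword c = 010011000001100

Compute s = H r^T mod 2 one row at a time:
  s_1 = 0 + 0 + 0 + 0 + 1 + 0 + 0 + 0 = 1 ≡ 1 (mod 2).
  s_2 = 0 + 1 + 1 + 0 + 1 + 0 + 0 + 0 = 3 ≡ 1 (mod 2).
  s_3 = 1 + 0 + 1 + 0 + 0 + 0 + 0 + 0 = 2 ≡ 0 (mod 2).
  s_4 = 0 + 0 + 1 + 0 + 0 + 0 + 0 + 0 = 1 ≡ 1 (mod 2).
s = (1, 1, 0, 1)^T — this equals column 13 of H (binary 1101), so error is at position 13.
Correct: flip bit 13 of r = 010011000001000 to get c = 010011000001100.


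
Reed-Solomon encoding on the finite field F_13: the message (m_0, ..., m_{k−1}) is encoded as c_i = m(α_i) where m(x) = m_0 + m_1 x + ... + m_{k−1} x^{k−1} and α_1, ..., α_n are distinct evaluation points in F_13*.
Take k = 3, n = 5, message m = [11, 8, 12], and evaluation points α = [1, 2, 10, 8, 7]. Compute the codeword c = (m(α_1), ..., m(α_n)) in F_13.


c = [5, 10, 4, 11, 5]

Message polynomial: m(x) = 11 + 8·x + 12·x^2 (mod 13).
For each evaluation point α_i, compute m(α_i) mod 13:
  α_1 = 1: Horner steps 12 → 7 → 5, so m(1) = 5.
  α_2 = 2: Horner steps 12 → 6 → 10, so m(2) = 10.
  α_3 = 10: Horner steps 12 → 11 → 4, so m(10) = 4.
  α_4 = 8: Horner steps 12 → 0 → 11, so m(8) = 11.
  α_5 = 7: Horner steps 12 → 1 → 5, so m(7) = 5.
Codeword c = [5, 10, 4, 11, 5] ∈ F_13^5.
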